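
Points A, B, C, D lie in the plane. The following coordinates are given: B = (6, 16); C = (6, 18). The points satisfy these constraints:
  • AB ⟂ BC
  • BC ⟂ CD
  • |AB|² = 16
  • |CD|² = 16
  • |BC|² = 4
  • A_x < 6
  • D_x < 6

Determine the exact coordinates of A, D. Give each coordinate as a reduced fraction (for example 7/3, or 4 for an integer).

1. A_x = 2  [[AB ⟂ BC ⇒ -2y+32=0] ∩ [|A−(6, 16)|²=16]]
2. A_y = 16  [[AB ⟂ BC ⇒ -2y+32=0] ∩ [|A−(6, 16)|²=16]]
   so A = (2, 16)
3. D_x = 2  [[BC ⟂ CD ⇒ 2y-36=0] ∩ [|D−(6, 18)|²=16]]
4. D_y = 18  [[BC ⟂ CD ⇒ 2y-36=0] ∩ [|D−(6, 18)|²=16]]
   so D = (2, 18)

A = (2, 16)
D = (2, 18)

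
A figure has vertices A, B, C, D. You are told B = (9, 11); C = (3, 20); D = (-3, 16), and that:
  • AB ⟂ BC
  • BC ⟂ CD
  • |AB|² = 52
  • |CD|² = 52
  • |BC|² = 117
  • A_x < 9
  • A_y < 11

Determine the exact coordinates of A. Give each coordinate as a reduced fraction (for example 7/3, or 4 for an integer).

1. A_x = 3  [[AB ⟂ BC ⇒ 6x-9y+45=0] ∩ [|A−(9, 11)|²=52]]
2. A_y = 7  [[AB ⟂ BC ⇒ 6x-9y+45=0] ∩ [|A−(9, 11)|²=52]]
   so A = (3, 7)

A = (3, 7)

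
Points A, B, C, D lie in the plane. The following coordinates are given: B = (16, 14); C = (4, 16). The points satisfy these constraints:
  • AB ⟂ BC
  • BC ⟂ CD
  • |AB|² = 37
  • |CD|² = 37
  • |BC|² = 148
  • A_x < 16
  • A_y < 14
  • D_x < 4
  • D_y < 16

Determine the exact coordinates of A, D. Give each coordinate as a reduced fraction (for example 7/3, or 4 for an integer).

A = (15, 8)
D = (3, 10)

1. A_x = 15  [[AB ⟂ BC ⇒ 12x-2y-164=0] ∩ [|A−(16, 14)|²=37]]
2. A_y = 8  [[AB ⟂ BC ⇒ 12x-2y-164=0] ∩ [|A−(16, 14)|²=37]]
   so A = (15, 8)
3. D_x = 3  [[BC ⟂ CD ⇒ -12x+2y+16=0] ∩ [|D−(4, 16)|²=37]]
4. D_y = 10  [[BC ⟂ CD ⇒ -12x+2y+16=0] ∩ [|D−(4, 16)|²=37]]
   so D = (3, 10)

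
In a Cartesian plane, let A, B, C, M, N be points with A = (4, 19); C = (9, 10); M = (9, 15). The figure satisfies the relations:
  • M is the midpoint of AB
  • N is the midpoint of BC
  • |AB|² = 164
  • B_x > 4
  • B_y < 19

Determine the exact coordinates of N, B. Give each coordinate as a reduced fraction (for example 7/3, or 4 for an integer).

N = (23/2, 21/2)
B = (14, 11)

1. B_x = 14  [B = 2·M−A = 2·(9, 15)−(4, 19)]
2. B_y = 11  [B = 2·M−A = 2·(9, 15)−(4, 19)]
   so B = (14, 11)
3. N_x = 23/2  [2·N = B+C = (14, 11)+(9, 10)]
4. N_y = 21/2  [2·N = B+C = (14, 11)+(9, 10)]
   so N = (23/2, 21/2)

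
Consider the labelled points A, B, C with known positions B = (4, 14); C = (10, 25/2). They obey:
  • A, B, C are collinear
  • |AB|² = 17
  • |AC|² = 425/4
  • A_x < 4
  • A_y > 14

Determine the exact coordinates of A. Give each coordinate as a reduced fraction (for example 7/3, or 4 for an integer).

1. A_x = 0  [[A, B, C are collinear ⇒ 3/2x+6y-90=0] ∩ [|A−(4, 14)|²=17]]
2. A_y = 15  [[A, B, C are collinear ⇒ 3/2x+6y-90=0] ∩ [|A−(4, 14)|²=17]]
   so A = (0, 15)

A = (0, 15)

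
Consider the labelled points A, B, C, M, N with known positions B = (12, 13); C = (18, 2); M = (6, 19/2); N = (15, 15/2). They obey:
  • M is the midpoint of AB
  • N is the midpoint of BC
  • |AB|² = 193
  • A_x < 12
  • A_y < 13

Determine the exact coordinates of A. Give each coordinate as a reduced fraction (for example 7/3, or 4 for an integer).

1. A_x = 0  [A = 2·M−B = 2·(6, 19/2)−(12, 13)]
2. A_y = 6  [A = 2·M−B = 2·(6, 19/2)−(12, 13)]
   so A = (0, 6)

A = (0, 6)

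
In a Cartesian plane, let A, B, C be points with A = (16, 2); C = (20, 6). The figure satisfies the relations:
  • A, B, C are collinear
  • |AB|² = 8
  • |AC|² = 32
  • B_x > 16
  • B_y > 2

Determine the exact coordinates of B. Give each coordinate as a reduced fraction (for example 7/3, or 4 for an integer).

B = (18, 4)

1. B_x = 18  [[A, B, C are collinear ⇒ 4x-4y-56=0] ∩ [|B−(16, 2)|²=8]]
2. B_y = 4  [[A, B, C are collinear ⇒ 4x-4y-56=0] ∩ [|B−(16, 2)|²=8]]
   so B = (18, 4)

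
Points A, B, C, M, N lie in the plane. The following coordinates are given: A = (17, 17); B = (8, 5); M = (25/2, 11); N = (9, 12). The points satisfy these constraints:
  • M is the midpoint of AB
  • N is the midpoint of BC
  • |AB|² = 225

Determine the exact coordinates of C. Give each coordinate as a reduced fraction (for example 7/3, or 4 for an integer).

1. C_x = 10  [C = 2·N−B = 2·(9, 12)−(8, 5)]
2. C_y = 19  [C = 2·N−B = 2·(9, 12)−(8, 5)]
   so C = (10, 19)

C = (10, 19)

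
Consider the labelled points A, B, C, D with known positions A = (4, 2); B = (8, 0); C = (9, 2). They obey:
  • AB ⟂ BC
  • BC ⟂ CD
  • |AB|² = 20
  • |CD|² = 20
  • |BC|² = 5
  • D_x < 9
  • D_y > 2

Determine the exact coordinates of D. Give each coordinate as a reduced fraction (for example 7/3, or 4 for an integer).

1. D_x = 5  [[BC ⟂ CD ⇒ 1x+2y-13=0] ∩ [|D−(9, 2)|²=20]]
2. D_y = 4  [[BC ⟂ CD ⇒ 1x+2y-13=0] ∩ [|D−(9, 2)|²=20]]
   so D = (5, 4)

D = (5, 4)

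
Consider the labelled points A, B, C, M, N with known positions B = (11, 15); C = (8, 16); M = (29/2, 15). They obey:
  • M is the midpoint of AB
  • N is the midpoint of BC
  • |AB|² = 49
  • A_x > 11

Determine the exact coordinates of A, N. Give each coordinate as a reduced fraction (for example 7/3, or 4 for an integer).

1. A_x = 18  [A = 2·M−B = 2·(29/2, 15)−(11, 15)]
2. A_y = 15  [A = 2·M−B = 2·(29/2, 15)−(11, 15)]
   so A = (18, 15)
3. N_x = 19/2  [2·N = B+C = (11, 15)+(8, 16)]
4. N_y = 31/2  [2·N = B+C = (11, 15)+(8, 16)]
   so N = (19/2, 31/2)

A = (18, 15)
N = (19/2, 31/2)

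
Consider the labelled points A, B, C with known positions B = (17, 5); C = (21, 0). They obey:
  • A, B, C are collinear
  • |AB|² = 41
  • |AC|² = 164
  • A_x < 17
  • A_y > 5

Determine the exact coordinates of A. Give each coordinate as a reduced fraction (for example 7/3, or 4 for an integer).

A = (13, 10)

1. A_x = 13  [[A, B, C are collinear ⇒ 5x+4y-105=0] ∩ [|A−(17, 5)|²=41]]
2. A_y = 10  [[A, B, C are collinear ⇒ 5x+4y-105=0] ∩ [|A−(17, 5)|²=41]]
   so A = (13, 10)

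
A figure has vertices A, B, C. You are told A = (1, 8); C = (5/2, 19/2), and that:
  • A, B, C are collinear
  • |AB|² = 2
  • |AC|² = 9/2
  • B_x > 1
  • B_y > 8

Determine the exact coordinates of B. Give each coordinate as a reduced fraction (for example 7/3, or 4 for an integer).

B = (2, 9)

1. B_x = 2  [[A, B, C are collinear ⇒ 3/2x-3/2y+21/2=0] ∩ [|B−(1, 8)|²=2]]
2. B_y = 9  [[A, B, C are collinear ⇒ 3/2x-3/2y+21/2=0] ∩ [|B−(1, 8)|²=2]]
   so B = (2, 9)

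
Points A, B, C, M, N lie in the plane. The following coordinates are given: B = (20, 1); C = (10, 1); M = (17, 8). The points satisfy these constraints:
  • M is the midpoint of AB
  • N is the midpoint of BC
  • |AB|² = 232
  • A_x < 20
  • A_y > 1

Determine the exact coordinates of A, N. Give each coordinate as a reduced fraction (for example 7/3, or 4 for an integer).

A = (14, 15)
N = (15, 1)

1. A_x = 14  [A = 2·M−B = 2·(17, 8)−(20, 1)]
2. A_y = 15  [A = 2·M−B = 2·(17, 8)−(20, 1)]
   so A = (14, 15)
3. N_x = 15  [2·N = B+C = (20, 1)+(10, 1)]
4. N_y = 1  [2·N = B+C = (20, 1)+(10, 1)]
   so N = (15, 1)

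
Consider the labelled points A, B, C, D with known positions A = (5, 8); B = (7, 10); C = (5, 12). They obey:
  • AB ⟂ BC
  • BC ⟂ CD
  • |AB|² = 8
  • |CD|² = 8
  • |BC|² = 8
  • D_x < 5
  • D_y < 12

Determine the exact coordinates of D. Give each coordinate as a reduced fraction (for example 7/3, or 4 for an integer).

D = (3, 10)

1. D_x = 3  [[BC ⟂ CD ⇒ -2x+2y-14=0] ∩ [|D−(5, 12)|²=8]]
2. D_y = 10  [[BC ⟂ CD ⇒ -2x+2y-14=0] ∩ [|D−(5, 12)|²=8]]
   so D = (3, 10)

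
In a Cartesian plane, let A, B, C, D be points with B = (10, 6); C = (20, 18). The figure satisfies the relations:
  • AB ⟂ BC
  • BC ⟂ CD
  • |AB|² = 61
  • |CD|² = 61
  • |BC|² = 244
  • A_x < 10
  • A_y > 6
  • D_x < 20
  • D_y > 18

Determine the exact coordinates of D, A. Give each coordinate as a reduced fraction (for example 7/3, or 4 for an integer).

1. D_x = 14  [[BC ⟂ CD ⇒ 10x+12y-416=0] ∩ [|D−(20, 18)|²=61]]
2. D_y = 23  [[BC ⟂ CD ⇒ 10x+12y-416=0] ∩ [|D−(20, 18)|²=61]]
   so D = (14, 23)
3. A_x = 4  [[AB ⟂ BC ⇒ -10x-12y+172=0] ∩ [|A−(10, 6)|²=61]]
4. A_y = 11  [[AB ⟂ BC ⇒ -10x-12y+172=0] ∩ [|A−(10, 6)|²=61]]
   so A = (4, 11)

D = (14, 23)
A = (4, 11)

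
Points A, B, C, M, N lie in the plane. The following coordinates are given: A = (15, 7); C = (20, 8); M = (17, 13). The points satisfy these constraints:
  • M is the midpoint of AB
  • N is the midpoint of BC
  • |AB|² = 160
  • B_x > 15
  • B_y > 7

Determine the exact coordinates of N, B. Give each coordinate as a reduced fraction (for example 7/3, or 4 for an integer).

N = (39/2, 27/2)
B = (19, 19)

1. B_x = 19  [B = 2·M−A = 2·(17, 13)−(15, 7)]
2. B_y = 19  [B = 2·M−A = 2·(17, 13)−(15, 7)]
   so B = (19, 19)
3. N_x = 39/2  [2·N = B+C = (19, 19)+(20, 8)]
4. N_y = 27/2  [2·N = B+C = (19, 19)+(20, 8)]
   so N = (39/2, 27/2)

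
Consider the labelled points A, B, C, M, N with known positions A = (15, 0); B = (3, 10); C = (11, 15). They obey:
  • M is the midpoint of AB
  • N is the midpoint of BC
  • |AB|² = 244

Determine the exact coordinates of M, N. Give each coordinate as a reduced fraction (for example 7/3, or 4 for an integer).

1. M_x = 9  [2·M = A+B = (15, 0)+(3, 10)]
2. M_y = 5  [2·M = A+B = (15, 0)+(3, 10)]
   so M = (9, 5)
3. N_x = 7  [2·N = B+C = (3, 10)+(11, 15)]
4. N_y = 25/2  [2·N = B+C = (3, 10)+(11, 15)]
   so N = (7, 25/2)

M = (9, 5)
N = (7, 25/2)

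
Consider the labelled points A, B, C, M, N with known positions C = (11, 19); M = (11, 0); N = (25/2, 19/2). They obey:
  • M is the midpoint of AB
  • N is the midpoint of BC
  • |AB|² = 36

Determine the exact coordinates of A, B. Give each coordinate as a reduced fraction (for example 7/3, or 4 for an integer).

1. B_x = 14  [B = 2·N−C = 2·(25/2, 19/2)−(11, 19)]
2. B_y = 0  [B = 2·N−C = 2·(25/2, 19/2)−(11, 19)]
   so B = (14, 0)
3. A_x = 8  [A = 2·M−B = 2·(11, 0)−(14, 0)]
4. A_y = 0  [A = 2·M−B = 2·(11, 0)−(14, 0)]
   so A = (8, 0)

A = (8, 0)
B = (14, 0)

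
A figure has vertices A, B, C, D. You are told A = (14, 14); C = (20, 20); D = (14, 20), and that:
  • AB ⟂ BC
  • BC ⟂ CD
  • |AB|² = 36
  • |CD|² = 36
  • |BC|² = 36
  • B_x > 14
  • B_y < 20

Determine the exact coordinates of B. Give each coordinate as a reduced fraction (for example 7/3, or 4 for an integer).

B = (20, 14)

1. B_x = 20  [[BC ⟂ CD ⇒ 6x-120=0] ∩ [|B−(14, 14)|²=36]]
2. B_y = 14  [[BC ⟂ CD ⇒ 6x-120=0] ∩ [|B−(14, 14)|²=36]]
   so B = (20, 14)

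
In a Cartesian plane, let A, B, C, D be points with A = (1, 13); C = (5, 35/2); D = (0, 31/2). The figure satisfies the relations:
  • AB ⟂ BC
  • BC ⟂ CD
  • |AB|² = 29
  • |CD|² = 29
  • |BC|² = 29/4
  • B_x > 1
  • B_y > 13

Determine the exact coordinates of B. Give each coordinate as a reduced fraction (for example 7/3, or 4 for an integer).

B = (6, 15)

1. B_x = 6  [[BC ⟂ CD ⇒ 5x+2y-60=0] ∩ [|B−(1, 13)|²=29]]
2. B_y = 15  [[BC ⟂ CD ⇒ 5x+2y-60=0] ∩ [|B−(1, 13)|²=29]]
   so B = (6, 15)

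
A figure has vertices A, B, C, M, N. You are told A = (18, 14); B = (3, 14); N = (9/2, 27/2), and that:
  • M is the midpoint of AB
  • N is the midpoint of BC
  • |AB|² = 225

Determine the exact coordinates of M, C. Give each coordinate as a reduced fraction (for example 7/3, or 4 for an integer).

1. M_x = 21/2  [2·M = A+B = (18, 14)+(3, 14)]
2. M_y = 14  [2·M = A+B = (18, 14)+(3, 14)]
   so M = (21/2, 14)
3. C_x = 6  [C = 2·N−B = 2·(9/2, 27/2)−(3, 14)]
4. C_y = 13  [C = 2·N−B = 2·(9/2, 27/2)−(3, 14)]
   so C = (6, 13)

M = (21/2, 14)
C = (6, 13)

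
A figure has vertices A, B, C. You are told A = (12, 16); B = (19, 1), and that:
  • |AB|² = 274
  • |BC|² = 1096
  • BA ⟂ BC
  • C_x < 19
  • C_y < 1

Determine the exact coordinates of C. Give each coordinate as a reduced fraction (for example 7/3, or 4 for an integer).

C = (-11, -13)

1. C_x = -11  [[BA ⟂ BC ⇒ -7x+15y+118=0] ∩ [|C−(19, 1)|²=1096]]
2. C_y = -13  [[BA ⟂ BC ⇒ -7x+15y+118=0] ∩ [|C−(19, 1)|²=1096]]
   so C = (-11, -13)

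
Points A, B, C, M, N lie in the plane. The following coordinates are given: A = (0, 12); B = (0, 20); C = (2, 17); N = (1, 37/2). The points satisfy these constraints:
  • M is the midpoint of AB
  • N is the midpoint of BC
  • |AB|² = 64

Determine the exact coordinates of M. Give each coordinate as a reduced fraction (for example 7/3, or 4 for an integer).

M = (0, 16)

1. M_x = 0  [2·M = A+B = (0, 12)+(0, 20)]
2. M_y = 16  [2·M = A+B = (0, 12)+(0, 20)]
   so M = (0, 16)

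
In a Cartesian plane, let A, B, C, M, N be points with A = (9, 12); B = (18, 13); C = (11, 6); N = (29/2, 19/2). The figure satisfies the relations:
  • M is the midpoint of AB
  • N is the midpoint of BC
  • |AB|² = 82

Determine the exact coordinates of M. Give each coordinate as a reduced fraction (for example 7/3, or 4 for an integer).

1. M_x = 27/2  [2·M = A+B = (9, 12)+(18, 13)]
2. M_y = 25/2  [2·M = A+B = (9, 12)+(18, 13)]
   so M = (27/2, 25/2)

M = (27/2, 25/2)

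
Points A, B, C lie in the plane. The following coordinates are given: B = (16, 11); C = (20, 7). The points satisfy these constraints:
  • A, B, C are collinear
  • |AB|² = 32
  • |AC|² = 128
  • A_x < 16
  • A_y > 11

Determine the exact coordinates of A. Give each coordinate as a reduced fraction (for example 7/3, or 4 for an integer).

1. A_x = 12  [[A, B, C are collinear ⇒ 4x+4y-108=0] ∩ [|A−(16, 11)|²=32]]
2. A_y = 15  [[A, B, C are collinear ⇒ 4x+4y-108=0] ∩ [|A−(16, 11)|²=32]]
   so A = (12, 15)

A = (12, 15)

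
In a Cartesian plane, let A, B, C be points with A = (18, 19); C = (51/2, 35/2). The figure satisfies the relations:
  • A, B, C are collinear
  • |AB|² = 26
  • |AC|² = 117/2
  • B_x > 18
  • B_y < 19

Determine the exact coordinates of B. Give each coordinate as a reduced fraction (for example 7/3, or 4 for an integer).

B = (23, 18)

1. B_x = 23  [[A, B, C are collinear ⇒ -3/2x-15/2y+339/2=0] ∩ [|B−(18, 19)|²=26]]
2. B_y = 18  [[A, B, C are collinear ⇒ -3/2x-15/2y+339/2=0] ∩ [|B−(18, 19)|²=26]]
   so B = (23, 18)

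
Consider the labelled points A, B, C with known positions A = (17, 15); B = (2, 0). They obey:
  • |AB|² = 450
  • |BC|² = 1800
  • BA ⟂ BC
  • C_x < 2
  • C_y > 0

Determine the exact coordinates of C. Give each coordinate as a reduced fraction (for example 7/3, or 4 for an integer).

C = (-28, 30)

1. C_x = -28  [[BA ⟂ BC ⇒ 15x+15y-30=0] ∩ [|C−(2, 0)|²=1800]]
2. C_y = 30  [[BA ⟂ BC ⇒ 15x+15y-30=0] ∩ [|C−(2, 0)|²=1800]]
   so C = (-28, 30)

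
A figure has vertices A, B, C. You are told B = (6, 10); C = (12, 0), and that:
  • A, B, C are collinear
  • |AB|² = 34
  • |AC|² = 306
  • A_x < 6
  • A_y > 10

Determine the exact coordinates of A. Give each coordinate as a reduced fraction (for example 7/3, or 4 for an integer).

A = (3, 15)

1. A_x = 3  [[A, B, C are collinear ⇒ 10x+6y-120=0] ∩ [|A−(6, 10)|²=34]]
2. A_y = 15  [[A, B, C are collinear ⇒ 10x+6y-120=0] ∩ [|A−(6, 10)|²=34]]
   so A = (3, 15)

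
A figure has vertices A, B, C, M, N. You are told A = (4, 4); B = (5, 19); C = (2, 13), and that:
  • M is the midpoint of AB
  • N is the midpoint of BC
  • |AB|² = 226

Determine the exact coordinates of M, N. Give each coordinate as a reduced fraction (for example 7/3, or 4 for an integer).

M = (9/2, 23/2)
N = (7/2, 16)

1. M_x = 9/2  [2·M = A+B = (4, 4)+(5, 19)]
2. M_y = 23/2  [2·M = A+B = (4, 4)+(5, 19)]
   so M = (9/2, 23/2)
3. N_x = 7/2  [2·N = B+C = (5, 19)+(2, 13)]
4. N_y = 16  [2·N = B+C = (5, 19)+(2, 13)]
   so N = (7/2, 16)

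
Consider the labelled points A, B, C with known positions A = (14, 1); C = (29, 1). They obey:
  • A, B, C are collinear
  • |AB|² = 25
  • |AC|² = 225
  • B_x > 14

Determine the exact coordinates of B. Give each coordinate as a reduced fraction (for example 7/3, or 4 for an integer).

B = (19, 1)

1. B_x = 19  [[A, B, C are collinear ⇒ -15y+15=0] ∩ [|B−(14, 1)|²=25]]
2. B_y = 1  [[A, B, C are collinear ⇒ -15y+15=0] ∩ [|B−(14, 1)|²=25]]
   so B = (19, 1)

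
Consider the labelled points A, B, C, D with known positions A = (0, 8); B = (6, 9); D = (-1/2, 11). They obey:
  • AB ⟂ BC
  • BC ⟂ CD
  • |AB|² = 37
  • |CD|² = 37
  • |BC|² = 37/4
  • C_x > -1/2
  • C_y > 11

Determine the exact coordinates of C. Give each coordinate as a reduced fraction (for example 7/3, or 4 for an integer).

1. C_x = 11/2  [[AB ⟂ BC ⇒ 6x+1y-45=0] ∩ [|C−(-1/2, 11)|²=37]]
2. C_y = 12  [[AB ⟂ BC ⇒ 6x+1y-45=0] ∩ [|C−(-1/2, 11)|²=37]]
   so C = (11/2, 12)

C = (11/2, 12)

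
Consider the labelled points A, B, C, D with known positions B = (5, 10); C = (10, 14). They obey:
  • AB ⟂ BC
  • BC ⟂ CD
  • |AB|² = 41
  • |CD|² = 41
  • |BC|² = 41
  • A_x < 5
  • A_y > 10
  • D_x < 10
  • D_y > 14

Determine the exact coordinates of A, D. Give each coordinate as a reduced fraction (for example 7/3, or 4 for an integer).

1. A_x = 1  [[AB ⟂ BC ⇒ -5x-4y+65=0] ∩ [|A−(5, 10)|²=41]]
2. A_y = 15  [[AB ⟂ BC ⇒ -5x-4y+65=0] ∩ [|A−(5, 10)|²=41]]
   so A = (1, 15)
3. D_x = 6  [[BC ⟂ CD ⇒ 5x+4y-106=0] ∩ [|D−(10, 14)|²=41]]
4. D_y = 19  [[BC ⟂ CD ⇒ 5x+4y-106=0] ∩ [|D−(10, 14)|²=41]]
   so D = (6, 19)

A = (1, 15)
D = (6, 19)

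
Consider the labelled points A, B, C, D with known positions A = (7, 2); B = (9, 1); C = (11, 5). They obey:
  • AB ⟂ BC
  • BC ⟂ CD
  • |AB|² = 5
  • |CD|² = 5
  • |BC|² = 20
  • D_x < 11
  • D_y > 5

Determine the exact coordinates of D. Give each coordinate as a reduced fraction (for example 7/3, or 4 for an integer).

D = (9, 6)

1. D_x = 9  [[BC ⟂ CD ⇒ 2x+4y-42=0] ∩ [|D−(11, 5)|²=5]]
2. D_y = 6  [[BC ⟂ CD ⇒ 2x+4y-42=0] ∩ [|D−(11, 5)|²=5]]
   so D = (9, 6)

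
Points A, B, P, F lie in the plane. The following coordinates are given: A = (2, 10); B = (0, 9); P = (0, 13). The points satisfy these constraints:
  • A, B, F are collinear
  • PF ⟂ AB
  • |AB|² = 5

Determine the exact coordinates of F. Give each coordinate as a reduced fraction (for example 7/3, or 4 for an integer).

F = (8/5, 49/5)

1. F_x = 8/5  [[A, B, F are collinear ⇒ 1x-2y+18=0] ∩ [PF ⟂ AB ⇒ -2x-1y+13=0]]
2. F_y = 49/5  [[A, B, F are collinear ⇒ 1x-2y+18=0] ∩ [PF ⟂ AB ⇒ -2x-1y+13=0]]
   so F = (8/5, 49/5)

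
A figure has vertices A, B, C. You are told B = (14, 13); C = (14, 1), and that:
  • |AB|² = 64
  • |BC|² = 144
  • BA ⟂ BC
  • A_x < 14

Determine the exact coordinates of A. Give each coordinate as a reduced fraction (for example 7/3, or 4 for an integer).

1. A_x = 6  [[BA ⟂ BC ⇒ -12y+156=0] ∩ [|A−(14, 13)|²=64]]
2. A_y = 13  [[BA ⟂ BC ⇒ -12y+156=0] ∩ [|A−(14, 13)|²=64]]
   so A = (6, 13)

A = (6, 13)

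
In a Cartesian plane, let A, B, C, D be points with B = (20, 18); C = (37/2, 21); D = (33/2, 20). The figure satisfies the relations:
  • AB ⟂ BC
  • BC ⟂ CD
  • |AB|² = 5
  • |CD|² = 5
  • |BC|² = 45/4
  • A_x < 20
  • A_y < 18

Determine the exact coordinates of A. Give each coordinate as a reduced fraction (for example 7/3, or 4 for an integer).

1. A_x = 18  [[AB ⟂ BC ⇒ 3/2x-3y+24=0] ∩ [|A−(20, 18)|²=5]]
2. A_y = 17  [[AB ⟂ BC ⇒ 3/2x-3y+24=0] ∩ [|A−(20, 18)|²=5]]
   so A = (18, 17)

A = (18, 17)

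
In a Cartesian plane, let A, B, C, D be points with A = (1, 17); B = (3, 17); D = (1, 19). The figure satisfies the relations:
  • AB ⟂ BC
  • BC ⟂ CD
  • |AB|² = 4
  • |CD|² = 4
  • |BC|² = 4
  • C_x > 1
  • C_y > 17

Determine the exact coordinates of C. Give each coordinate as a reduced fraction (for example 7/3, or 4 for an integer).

C = (3, 19)

1. C_x = 3  [[AB ⟂ BC ⇒ 2x-6=0] ∩ [|C−(1, 19)|²=4]]
2. C_y = 19  [[AB ⟂ BC ⇒ 2x-6=0] ∩ [|C−(1, 19)|²=4]]
   so C = (3, 19)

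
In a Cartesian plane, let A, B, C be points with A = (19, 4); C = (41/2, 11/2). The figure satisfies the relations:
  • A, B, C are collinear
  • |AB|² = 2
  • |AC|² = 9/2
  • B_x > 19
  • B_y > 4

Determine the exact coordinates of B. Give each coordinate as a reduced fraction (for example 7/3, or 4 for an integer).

1. B_x = 20  [[A, B, C are collinear ⇒ 3/2x-3/2y-45/2=0] ∩ [|B−(19, 4)|²=2]]
2. B_y = 5  [[A, B, C are collinear ⇒ 3/2x-3/2y-45/2=0] ∩ [|B−(19, 4)|²=2]]
   so B = (20, 5)

B = (20, 5)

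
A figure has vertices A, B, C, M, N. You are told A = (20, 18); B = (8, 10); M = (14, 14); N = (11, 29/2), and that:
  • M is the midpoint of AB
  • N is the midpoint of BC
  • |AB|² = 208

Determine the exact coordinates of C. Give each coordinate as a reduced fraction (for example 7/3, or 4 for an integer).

1. C_x = 14  [C = 2·N−B = 2·(11, 29/2)−(8, 10)]
2. C_y = 19  [C = 2·N−B = 2·(11, 29/2)−(8, 10)]
   so C = (14, 19)

C = (14, 19)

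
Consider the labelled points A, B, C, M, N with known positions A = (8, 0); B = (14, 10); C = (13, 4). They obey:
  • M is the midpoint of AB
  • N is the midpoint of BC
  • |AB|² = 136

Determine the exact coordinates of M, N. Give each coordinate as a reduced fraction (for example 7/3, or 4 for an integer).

1. M_x = 11  [2·M = A+B = (8, 0)+(14, 10)]
2. M_y = 5  [2·M = A+B = (8, 0)+(14, 10)]
   so M = (11, 5)
3. N_x = 27/2  [2·N = B+C = (14, 10)+(13, 4)]
4. N_y = 7  [2·N = B+C = (14, 10)+(13, 4)]
   so N = (27/2, 7)

M = (11, 5)
N = (27/2, 7)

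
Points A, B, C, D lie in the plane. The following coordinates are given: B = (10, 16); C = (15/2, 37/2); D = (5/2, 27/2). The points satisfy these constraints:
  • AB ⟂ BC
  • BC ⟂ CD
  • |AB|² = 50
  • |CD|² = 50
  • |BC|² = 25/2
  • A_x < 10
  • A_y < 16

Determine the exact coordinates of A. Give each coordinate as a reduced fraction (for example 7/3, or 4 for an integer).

1. A_x = 5  [[AB ⟂ BC ⇒ 5/2x-5/2y+15=0] ∩ [|A−(10, 16)|²=50]]
2. A_y = 11  [[AB ⟂ BC ⇒ 5/2x-5/2y+15=0] ∩ [|A−(10, 16)|²=50]]
   so A = (5, 11)

A = (5, 11)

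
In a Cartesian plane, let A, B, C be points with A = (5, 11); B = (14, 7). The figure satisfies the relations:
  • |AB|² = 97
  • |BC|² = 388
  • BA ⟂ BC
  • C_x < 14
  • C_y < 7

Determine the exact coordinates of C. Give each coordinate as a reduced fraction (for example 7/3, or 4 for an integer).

C = (6, -11)

1. C_x = 6  [[BA ⟂ BC ⇒ -9x+4y+98=0] ∩ [|C−(14, 7)|²=388]]
2. C_y = -11  [[BA ⟂ BC ⇒ -9x+4y+98=0] ∩ [|C−(14, 7)|²=388]]
   so C = (6, -11)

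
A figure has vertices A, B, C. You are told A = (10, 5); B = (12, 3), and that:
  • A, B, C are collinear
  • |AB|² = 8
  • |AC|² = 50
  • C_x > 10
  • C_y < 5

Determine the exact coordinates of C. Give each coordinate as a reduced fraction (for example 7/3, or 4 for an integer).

C = (15, 0)

1. C_x = 15  [[A, B, C are collinear ⇒ 2x+2y-30=0] ∩ [|C−(10, 5)|²=50]]
2. C_y = 0  [[A, B, C are collinear ⇒ 2x+2y-30=0] ∩ [|C−(10, 5)|²=50]]
   so C = (15, 0)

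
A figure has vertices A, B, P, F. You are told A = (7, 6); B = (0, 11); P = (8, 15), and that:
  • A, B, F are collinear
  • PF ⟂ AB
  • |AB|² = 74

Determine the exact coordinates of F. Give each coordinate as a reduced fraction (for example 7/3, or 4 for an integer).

1. F_x = 126/37  [[A, B, F are collinear ⇒ -5x-7y+77=0] ∩ [PF ⟂ AB ⇒ -7x+5y-19=0]]
2. F_y = 317/37  [[A, B, F are collinear ⇒ -5x-7y+77=0] ∩ [PF ⟂ AB ⇒ -7x+5y-19=0]]
   so F = (126/37, 317/37)

F = (126/37, 317/37)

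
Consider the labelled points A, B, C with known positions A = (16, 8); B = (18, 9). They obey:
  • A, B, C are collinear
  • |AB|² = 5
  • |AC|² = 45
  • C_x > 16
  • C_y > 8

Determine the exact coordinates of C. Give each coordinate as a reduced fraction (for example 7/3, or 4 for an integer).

C = (22, 11)

1. C_x = 22  [[A, B, C are collinear ⇒ -1x+2y=0] ∩ [|C−(16, 8)|²=45]]
2. C_y = 11  [[A, B, C are collinear ⇒ -1x+2y=0] ∩ [|C−(16, 8)|²=45]]
   so C = (22, 11)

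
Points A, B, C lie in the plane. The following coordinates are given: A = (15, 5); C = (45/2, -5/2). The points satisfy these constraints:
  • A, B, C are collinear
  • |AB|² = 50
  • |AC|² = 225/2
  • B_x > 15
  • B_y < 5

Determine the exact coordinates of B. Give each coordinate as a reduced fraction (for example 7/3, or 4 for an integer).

1. B_x = 20  [[A, B, C are collinear ⇒ -15/2x-15/2y+150=0] ∩ [|B−(15, 5)|²=50]]
2. B_y = 0  [[A, B, C are collinear ⇒ -15/2x-15/2y+150=0] ∩ [|B−(15, 5)|²=50]]
   so B = (20, 0)

B = (20, 0)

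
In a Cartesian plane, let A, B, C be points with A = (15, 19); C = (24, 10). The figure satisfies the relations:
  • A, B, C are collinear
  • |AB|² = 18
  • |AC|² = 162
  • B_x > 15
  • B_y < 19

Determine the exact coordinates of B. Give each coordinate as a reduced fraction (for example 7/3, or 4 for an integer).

1. B_x = 18  [[A, B, C are collinear ⇒ -9x-9y+306=0] ∩ [|B−(15, 19)|²=18]]
2. B_y = 16  [[A, B, C are collinear ⇒ -9x-9y+306=0] ∩ [|B−(15, 19)|²=18]]
   so B = (18, 16)

B = (18, 16)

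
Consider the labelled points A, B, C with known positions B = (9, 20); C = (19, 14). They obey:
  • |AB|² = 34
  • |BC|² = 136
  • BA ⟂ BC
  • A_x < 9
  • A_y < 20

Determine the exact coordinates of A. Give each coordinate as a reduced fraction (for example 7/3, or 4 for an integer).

A = (6, 15)

1. A_x = 6  [[BA ⟂ BC ⇒ 10x-6y+30=0] ∩ [|A−(9, 20)|²=34]]
2. A_y = 15  [[BA ⟂ BC ⇒ 10x-6y+30=0] ∩ [|A−(9, 20)|²=34]]
   so A = (6, 15)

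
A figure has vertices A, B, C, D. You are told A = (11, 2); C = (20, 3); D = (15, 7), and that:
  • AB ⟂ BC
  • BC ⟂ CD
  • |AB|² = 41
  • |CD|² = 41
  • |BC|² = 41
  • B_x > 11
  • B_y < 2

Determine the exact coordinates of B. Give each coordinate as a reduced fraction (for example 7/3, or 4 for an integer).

1. B_x = 16  [[BC ⟂ CD ⇒ 5x-4y-88=0] ∩ [|B−(11, 2)|²=41]]
2. B_y = -2  [[BC ⟂ CD ⇒ 5x-4y-88=0] ∩ [|B−(11, 2)|²=41]]
   so B = (16, -2)

B = (16, -2)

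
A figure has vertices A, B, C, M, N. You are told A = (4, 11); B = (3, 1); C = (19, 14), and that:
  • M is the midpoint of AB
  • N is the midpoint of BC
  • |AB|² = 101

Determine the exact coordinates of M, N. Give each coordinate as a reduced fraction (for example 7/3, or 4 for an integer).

1. M_x = 7/2  [2·M = A+B = (4, 11)+(3, 1)]
2. M_y = 6  [2·M = A+B = (4, 11)+(3, 1)]
   so M = (7/2, 6)
3. N_x = 11  [2·N = B+C = (3, 1)+(19, 14)]
4. N_y = 15/2  [2·N = B+C = (3, 1)+(19, 14)]
   so N = (11, 15/2)

M = (7/2, 6)
N = (11, 15/2)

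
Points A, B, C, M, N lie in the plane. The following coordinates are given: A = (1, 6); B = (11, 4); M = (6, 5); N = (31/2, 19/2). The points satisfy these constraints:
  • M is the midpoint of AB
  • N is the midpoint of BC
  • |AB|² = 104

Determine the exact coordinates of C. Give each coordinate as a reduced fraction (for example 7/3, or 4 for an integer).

C = (20, 15)

1. C_x = 20  [C = 2·N−B = 2·(31/2, 19/2)−(11, 4)]
2. C_y = 15  [C = 2·N−B = 2·(31/2, 19/2)−(11, 4)]
   so C = (20, 15)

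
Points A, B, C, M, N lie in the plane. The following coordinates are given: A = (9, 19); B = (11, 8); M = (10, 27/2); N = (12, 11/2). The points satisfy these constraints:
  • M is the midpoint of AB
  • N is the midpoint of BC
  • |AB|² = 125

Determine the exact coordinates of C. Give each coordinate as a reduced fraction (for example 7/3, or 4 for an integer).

1. C_x = 13  [C = 2·N−B = 2·(12, 11/2)−(11, 8)]
2. C_y = 3  [C = 2·N−B = 2·(12, 11/2)−(11, 8)]
   so C = (13, 3)

C = (13, 3)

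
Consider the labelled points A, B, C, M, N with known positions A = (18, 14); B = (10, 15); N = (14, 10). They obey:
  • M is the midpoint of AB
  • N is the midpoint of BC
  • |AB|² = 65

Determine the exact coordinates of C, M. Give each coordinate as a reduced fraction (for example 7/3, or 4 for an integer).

1. M_x = 14  [2·M = A+B = (18, 14)+(10, 15)]
2. M_y = 29/2  [2·M = A+B = (18, 14)+(10, 15)]
   so M = (14, 29/2)
3. C_x = 18  [C = 2·N−B = 2·(14, 10)−(10, 15)]
4. C_y = 5  [C = 2·N−B = 2·(14, 10)−(10, 15)]
   so C = (18, 5)

C = (18, 5)
M = (14, 29/2)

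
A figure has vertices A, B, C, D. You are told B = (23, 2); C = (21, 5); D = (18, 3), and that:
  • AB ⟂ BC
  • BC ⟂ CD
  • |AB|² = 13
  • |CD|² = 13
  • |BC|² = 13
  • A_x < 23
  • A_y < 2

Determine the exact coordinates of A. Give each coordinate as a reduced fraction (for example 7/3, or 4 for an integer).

A = (20, 0)

1. A_x = 20  [[AB ⟂ BC ⇒ 2x-3y-40=0] ∩ [|A−(23, 2)|²=13]]
2. A_y = 0  [[AB ⟂ BC ⇒ 2x-3y-40=0] ∩ [|A−(23, 2)|²=13]]
   so A = (20, 0)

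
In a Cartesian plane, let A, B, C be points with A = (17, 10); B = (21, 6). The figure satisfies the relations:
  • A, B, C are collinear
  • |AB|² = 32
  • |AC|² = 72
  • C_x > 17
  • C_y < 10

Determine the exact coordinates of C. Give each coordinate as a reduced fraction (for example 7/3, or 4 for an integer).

C = (23, 4)

1. C_x = 23  [[A, B, C are collinear ⇒ 4x+4y-108=0] ∩ [|C−(17, 10)|²=72]]
2. C_y = 4  [[A, B, C are collinear ⇒ 4x+4y-108=0] ∩ [|C−(17, 10)|²=72]]
   so C = (23, 4)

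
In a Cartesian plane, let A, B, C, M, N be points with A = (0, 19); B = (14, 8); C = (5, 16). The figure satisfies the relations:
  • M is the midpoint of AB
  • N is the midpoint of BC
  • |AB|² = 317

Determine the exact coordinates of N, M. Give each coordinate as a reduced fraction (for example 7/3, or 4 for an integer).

1. M_x = 7  [2·M = A+B = (0, 19)+(14, 8)]
2. M_y = 27/2  [2·M = A+B = (0, 19)+(14, 8)]
   so M = (7, 27/2)
3. N_x = 19/2  [2·N = B+C = (14, 8)+(5, 16)]
4. N_y = 12  [2·N = B+C = (14, 8)+(5, 16)]
   so N = (19/2, 12)

N = (19/2, 12)
M = (7, 27/2)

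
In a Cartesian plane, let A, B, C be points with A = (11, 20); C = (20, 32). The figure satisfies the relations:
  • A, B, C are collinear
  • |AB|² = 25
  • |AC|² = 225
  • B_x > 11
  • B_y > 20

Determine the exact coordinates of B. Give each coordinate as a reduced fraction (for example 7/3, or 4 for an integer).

1. B_x = 14  [[A, B, C are collinear ⇒ 12x-9y+48=0] ∩ [|B−(11, 20)|²=25]]
2. B_y = 24  [[A, B, C are collinear ⇒ 12x-9y+48=0] ∩ [|B−(11, 20)|²=25]]
   so B = (14, 24)

B = (14, 24)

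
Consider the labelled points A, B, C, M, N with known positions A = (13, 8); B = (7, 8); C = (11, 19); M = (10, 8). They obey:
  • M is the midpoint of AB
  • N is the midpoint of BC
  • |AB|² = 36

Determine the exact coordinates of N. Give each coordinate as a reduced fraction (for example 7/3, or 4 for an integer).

1. N_x = 9  [2·N = B+C = (7, 8)+(11, 19)]
2. N_y = 27/2  [2·N = B+C = (7, 8)+(11, 19)]
   so N = (9, 27/2)

N = (9, 27/2)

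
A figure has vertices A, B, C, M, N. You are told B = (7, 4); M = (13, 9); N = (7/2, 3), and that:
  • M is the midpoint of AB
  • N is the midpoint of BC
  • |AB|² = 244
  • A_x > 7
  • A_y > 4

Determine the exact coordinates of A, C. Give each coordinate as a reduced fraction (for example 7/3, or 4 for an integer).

1. A_x = 19  [A = 2·M−B = 2·(13, 9)−(7, 4)]
2. A_y = 14  [A = 2·M−B = 2·(13, 9)−(7, 4)]
   so A = (19, 14)
3. C_x = 0  [C = 2·N−B = 2·(7/2, 3)−(7, 4)]
4. C_y = 2  [C = 2·N−B = 2·(7/2, 3)−(7, 4)]
   so C = (0, 2)

A = (19, 14)
C = (0, 2)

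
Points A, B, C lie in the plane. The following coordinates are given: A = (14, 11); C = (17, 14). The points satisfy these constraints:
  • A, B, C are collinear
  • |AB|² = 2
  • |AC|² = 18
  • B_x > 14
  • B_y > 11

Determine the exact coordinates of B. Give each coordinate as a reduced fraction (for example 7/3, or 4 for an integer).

B = (15, 12)

1. B_x = 15  [[A, B, C are collinear ⇒ 3x-3y-9=0] ∩ [|B−(14, 11)|²=2]]
2. B_y = 12  [[A, B, C are collinear ⇒ 3x-3y-9=0] ∩ [|B−(14, 11)|²=2]]
   so B = (15, 12)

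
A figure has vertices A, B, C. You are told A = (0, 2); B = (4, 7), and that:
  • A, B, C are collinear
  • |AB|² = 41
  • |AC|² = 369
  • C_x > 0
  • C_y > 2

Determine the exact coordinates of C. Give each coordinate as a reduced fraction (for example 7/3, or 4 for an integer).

1. C_x = 12  [[A, B, C are collinear ⇒ -5x+4y-8=0] ∩ [|C−(0, 2)|²=369]]
2. C_y = 17  [[A, B, C are collinear ⇒ -5x+4y-8=0] ∩ [|C−(0, 2)|²=369]]
   so C = (12, 17)

C = (12, 17)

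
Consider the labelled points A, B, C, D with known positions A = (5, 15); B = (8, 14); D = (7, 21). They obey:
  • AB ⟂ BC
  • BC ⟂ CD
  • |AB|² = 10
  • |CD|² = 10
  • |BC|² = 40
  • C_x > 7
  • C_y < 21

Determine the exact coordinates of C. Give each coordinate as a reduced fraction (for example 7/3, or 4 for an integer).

C = (10, 20)

1. C_x = 10  [[AB ⟂ BC ⇒ 3x-1y-10=0] ∩ [|C−(7, 21)|²=10]]
2. C_y = 20  [[AB ⟂ BC ⇒ 3x-1y-10=0] ∩ [|C−(7, 21)|²=10]]
   so C = (10, 20)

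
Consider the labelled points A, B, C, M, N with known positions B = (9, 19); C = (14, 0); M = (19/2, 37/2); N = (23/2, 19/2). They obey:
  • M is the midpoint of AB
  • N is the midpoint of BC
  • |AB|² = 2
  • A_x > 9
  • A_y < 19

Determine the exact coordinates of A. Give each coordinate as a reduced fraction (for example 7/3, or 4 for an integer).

1. A_x = 10  [A = 2·M−B = 2·(19/2, 37/2)−(9, 19)]
2. A_y = 18  [A = 2·M−B = 2·(19/2, 37/2)−(9, 19)]
   so A = (10, 18)

A = (10, 18)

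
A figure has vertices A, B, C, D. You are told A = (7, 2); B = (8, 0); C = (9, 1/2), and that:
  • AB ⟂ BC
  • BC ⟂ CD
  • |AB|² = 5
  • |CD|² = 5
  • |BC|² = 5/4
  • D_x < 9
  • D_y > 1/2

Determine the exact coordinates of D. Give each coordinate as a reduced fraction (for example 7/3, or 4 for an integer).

D = (8, 5/2)

1. D_x = 8  [[BC ⟂ CD ⇒ 1x+1/2y-37/4=0] ∩ [|D−(9, 1/2)|²=5]]
2. D_y = 5/2  [[BC ⟂ CD ⇒ 1x+1/2y-37/4=0] ∩ [|D−(9, 1/2)|²=5]]
   so D = (8, 5/2)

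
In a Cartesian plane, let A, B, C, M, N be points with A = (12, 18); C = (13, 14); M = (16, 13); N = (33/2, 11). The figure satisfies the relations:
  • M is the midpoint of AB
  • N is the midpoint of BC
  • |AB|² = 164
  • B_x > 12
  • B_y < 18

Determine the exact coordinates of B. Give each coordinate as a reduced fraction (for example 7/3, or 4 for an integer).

1. B_x = 20  [B = 2·M−A = 2·(16, 13)−(12, 18)]
2. B_y = 8  [B = 2·M−A = 2·(16, 13)−(12, 18)]
   so B = (20, 8)

B = (20, 8)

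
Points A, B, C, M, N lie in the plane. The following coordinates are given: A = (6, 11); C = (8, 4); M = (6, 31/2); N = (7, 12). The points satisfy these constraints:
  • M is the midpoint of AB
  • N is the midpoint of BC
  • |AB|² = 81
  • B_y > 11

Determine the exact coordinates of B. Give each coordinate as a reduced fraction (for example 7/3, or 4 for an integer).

1. B_x = 6  [B = 2·M−A = 2·(6, 31/2)−(6, 11)]
2. B_y = 20  [B = 2·M−A = 2·(6, 31/2)−(6, 11)]
   so B = (6, 20)

B = (6, 20)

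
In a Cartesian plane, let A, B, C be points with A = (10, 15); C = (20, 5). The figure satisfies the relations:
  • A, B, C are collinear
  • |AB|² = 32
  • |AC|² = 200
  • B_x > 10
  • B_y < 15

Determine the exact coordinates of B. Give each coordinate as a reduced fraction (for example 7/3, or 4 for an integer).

B = (14, 11)

1. B_x = 14  [[A, B, C are collinear ⇒ -10x-10y+250=0] ∩ [|B−(10, 15)|²=32]]
2. B_y = 11  [[A, B, C are collinear ⇒ -10x-10y+250=0] ∩ [|B−(10, 15)|²=32]]
   so B = (14, 11)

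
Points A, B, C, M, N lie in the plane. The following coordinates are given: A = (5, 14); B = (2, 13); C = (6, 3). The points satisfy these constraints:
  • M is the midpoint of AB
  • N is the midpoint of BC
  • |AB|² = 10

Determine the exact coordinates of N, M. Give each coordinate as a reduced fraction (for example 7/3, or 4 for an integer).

N = (4, 8)
M = (7/2, 27/2)

1. M_x = 7/2  [2·M = A+B = (5, 14)+(2, 13)]
2. M_y = 27/2  [2·M = A+B = (5, 14)+(2, 13)]
   so M = (7/2, 27/2)
3. N_x = 4  [2·N = B+C = (2, 13)+(6, 3)]
4. N_y = 8  [2·N = B+C = (2, 13)+(6, 3)]
   so N = (4, 8)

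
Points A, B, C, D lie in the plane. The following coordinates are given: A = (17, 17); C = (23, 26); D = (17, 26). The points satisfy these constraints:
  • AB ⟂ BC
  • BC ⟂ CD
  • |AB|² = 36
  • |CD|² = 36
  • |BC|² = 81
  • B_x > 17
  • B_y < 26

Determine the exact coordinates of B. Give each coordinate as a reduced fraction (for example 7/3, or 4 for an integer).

1. B_x = 23  [[BC ⟂ CD ⇒ 6x-138=0] ∩ [|B−(17, 17)|²=36]]
2. B_y = 17  [[BC ⟂ CD ⇒ 6x-138=0] ∩ [|B−(17, 17)|²=36]]
   so B = (23, 17)

B = (23, 17)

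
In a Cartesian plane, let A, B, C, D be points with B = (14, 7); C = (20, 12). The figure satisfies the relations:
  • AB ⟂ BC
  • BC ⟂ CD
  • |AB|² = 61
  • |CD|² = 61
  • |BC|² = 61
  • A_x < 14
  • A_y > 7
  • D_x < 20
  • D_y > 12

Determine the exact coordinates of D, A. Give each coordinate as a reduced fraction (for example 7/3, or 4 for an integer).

1. D_x = 15  [[BC ⟂ CD ⇒ 6x+5y-180=0] ∩ [|D−(20, 12)|²=61]]
2. D_y = 18  [[BC ⟂ CD ⇒ 6x+5y-180=0] ∩ [|D−(20, 12)|²=61]]
   so D = (15, 18)
3. A_x = 9  [[AB ⟂ BC ⇒ -6x-5y+119=0] ∩ [|A−(14, 7)|²=61]]
4. A_y = 13  [[AB ⟂ BC ⇒ -6x-5y+119=0] ∩ [|A−(14, 7)|²=61]]
   so A = (9, 13)

D = (15, 18)
A = (9, 13)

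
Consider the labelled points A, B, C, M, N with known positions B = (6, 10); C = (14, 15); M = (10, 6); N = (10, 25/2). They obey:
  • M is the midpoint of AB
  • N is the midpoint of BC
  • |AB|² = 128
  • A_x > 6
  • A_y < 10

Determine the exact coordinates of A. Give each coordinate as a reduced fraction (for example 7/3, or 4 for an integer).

1. A_x = 14  [A = 2·M−B = 2·(10, 6)−(6, 10)]
2. A_y = 2  [A = 2·M−B = 2·(10, 6)−(6, 10)]
   so A = (14, 2)

A = (14, 2)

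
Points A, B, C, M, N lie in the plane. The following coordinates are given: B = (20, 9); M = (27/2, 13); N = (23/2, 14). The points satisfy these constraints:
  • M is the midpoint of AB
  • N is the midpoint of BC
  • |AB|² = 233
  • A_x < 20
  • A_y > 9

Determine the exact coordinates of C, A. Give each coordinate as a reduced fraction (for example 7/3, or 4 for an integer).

C = (3, 19)
A = (7, 17)

1. A_x = 7  [A = 2·M−B = 2·(27/2, 13)−(20, 9)]
2. A_y = 17  [A = 2·M−B = 2·(27/2, 13)−(20, 9)]
   so A = (7, 17)
3. C_x = 3  [C = 2·N−B = 2·(23/2, 14)−(20, 9)]
4. C_y = 19  [C = 2·N−B = 2·(23/2, 14)−(20, 9)]
   so C = (3, 19)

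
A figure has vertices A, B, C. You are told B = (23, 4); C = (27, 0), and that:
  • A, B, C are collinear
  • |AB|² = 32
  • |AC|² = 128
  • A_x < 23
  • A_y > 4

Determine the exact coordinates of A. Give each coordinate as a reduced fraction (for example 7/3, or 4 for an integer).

A = (19, 8)

1. A_x = 19  [[A, B, C are collinear ⇒ 4x+4y-108=0] ∩ [|A−(23, 4)|²=32]]
2. A_y = 8  [[A, B, C are collinear ⇒ 4x+4y-108=0] ∩ [|A−(23, 4)|²=32]]
   so A = (19, 8)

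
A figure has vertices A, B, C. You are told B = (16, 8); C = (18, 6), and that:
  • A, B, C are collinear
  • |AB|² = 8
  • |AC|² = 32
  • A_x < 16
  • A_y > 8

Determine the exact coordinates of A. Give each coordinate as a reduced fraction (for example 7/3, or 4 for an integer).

1. A_x = 14  [[A, B, C are collinear ⇒ 2x+2y-48=0] ∩ [|A−(16, 8)|²=8]]
2. A_y = 10  [[A, B, C are collinear ⇒ 2x+2y-48=0] ∩ [|A−(16, 8)|²=8]]
   so A = (14, 10)

A = (14, 10)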